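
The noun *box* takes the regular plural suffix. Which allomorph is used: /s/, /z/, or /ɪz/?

The stem *box* ends in a sibilant (/s, z, ʃ, ʒ, tʃ, dʒ/).
The plural suffix surfaces as /ɪz/ after sibilants, /s/ after other voiceless consonants, and /z/ after other voiced sounds.
So the plural -s on *box* is pronounced /ɪz/.

/ɪz/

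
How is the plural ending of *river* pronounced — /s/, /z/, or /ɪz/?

/z/

The stem *river* ends in a voiced non-sibilant sound.
The plural suffix surfaces as /ɪz/ after sibilants, /s/ after other voiceless consonants, and /z/ after other voiced sounds.
So the plural -s on *river* is pronounced /z/.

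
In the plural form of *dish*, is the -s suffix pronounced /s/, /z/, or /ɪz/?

/ɪz/

The stem *dish* ends in a sibilant (/s, z, ʃ, ʒ, tʃ, dʒ/).
The plural suffix surfaces as /ɪz/ after sibilants, /s/ after other voiceless consonants, and /z/ after other voiced sounds.
So the plural -s on *dish* is pronounced /ɪz/.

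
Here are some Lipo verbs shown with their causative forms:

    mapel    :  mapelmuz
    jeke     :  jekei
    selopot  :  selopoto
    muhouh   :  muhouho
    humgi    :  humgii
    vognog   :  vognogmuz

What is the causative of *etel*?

etelmuz

The pattern is voicing of the final sound: -o when the stem ends in a voiceless consonant (*selopot*, *muhouh*); -muz when the stem ends in a voiced consonant (*mapel*, *vognog*); -i when the stem ends in a vowel (*jeke*, *humgi*).
Since the final sound of *etel* is /l/ (a voiced consonant), it takes -muz, giving *etelmuz*.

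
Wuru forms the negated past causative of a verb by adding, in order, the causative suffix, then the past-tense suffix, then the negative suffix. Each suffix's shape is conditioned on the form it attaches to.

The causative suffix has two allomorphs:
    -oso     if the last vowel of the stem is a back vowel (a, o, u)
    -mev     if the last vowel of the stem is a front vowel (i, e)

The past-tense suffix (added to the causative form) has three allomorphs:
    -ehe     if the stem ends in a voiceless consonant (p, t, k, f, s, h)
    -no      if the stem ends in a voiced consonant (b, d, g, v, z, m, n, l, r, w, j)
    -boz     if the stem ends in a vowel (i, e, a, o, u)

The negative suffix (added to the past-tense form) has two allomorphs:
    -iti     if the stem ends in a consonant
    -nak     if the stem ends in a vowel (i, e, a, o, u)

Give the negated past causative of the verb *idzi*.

idzimevnonak

Since the last vowel of *idzi* is /i/ (a front vowel), it takes -mev, giving *idzimev*.
Since the final sound of the causative form *idzimev* is /v/ (a voiced consonant), it takes -no, giving *idzimevno*.
The past-tense form *idzimevno*: final sound = /o/, a vowel → -nak → *idzimevnonak*.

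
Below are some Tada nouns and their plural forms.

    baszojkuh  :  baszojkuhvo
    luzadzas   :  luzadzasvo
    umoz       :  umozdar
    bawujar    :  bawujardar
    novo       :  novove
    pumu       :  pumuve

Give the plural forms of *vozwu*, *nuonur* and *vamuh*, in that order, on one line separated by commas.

The pattern is voicing of the final sound: -vo when the stem ends in a voiceless consonant (*baszojkuh*, *luzadzas*); -dar when the stem ends in a voiced consonant (*umoz*, *bawujar*); -ve when the stem ends in a vowel (*novo*, *pumu*).
*vozwu* — final sound /u/ (a vowel) → -ve → *vozwuve*.
*nuonur* — final sound /r/ (a voiced consonant) → -dar → *nuonurdar*.
*vamuh*: final sound = /h/, a voiceless consonant → -vo → *vamuhvo*.

vozwuve, nuonurdar, vamuhvo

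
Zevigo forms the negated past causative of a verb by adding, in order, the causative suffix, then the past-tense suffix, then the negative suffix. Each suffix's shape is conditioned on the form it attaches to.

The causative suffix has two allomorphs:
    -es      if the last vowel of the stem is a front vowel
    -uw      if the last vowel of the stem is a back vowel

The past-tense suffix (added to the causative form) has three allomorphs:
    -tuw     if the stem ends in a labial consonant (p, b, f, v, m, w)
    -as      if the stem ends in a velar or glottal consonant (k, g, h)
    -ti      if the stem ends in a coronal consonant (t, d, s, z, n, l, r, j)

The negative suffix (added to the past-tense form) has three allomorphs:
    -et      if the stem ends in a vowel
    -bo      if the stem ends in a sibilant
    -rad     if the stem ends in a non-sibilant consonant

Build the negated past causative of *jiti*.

*jiti* — last vowel /i/ (a front vowel) → -es → *jities*.
The final consonant of the causative form *jities* is /s/, which is coronal, so the past-tense suffix is -ti, giving *jitiesti*.
The past-tense form *jitiesti*: final sound = /i/, a vowel → -et → *jitiestiet*.

jitiestiet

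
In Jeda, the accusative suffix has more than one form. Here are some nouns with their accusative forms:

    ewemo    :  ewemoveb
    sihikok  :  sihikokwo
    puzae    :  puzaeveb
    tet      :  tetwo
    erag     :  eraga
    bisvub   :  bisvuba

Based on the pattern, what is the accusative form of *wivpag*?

Looking at the final sound of each stem: -wo when the stem ends in a voiceless consonant (*sihikok*, *tet*); -a when the stem ends in a voiced consonant (*erag*, *bisvub*); -veb when the stem ends in a vowel (*ewemo*, *puzae*).
Since the final sound of *wivpag* is /g/ (a voiced consonant), it takes -a, giving *wivpaga*.

wivpaga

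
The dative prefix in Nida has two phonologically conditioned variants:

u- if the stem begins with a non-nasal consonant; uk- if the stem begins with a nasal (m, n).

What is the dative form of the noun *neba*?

ukneba

Since the first consonant of *neba* is /n/ (a nasal), it takes uk-, giving *ukneba*.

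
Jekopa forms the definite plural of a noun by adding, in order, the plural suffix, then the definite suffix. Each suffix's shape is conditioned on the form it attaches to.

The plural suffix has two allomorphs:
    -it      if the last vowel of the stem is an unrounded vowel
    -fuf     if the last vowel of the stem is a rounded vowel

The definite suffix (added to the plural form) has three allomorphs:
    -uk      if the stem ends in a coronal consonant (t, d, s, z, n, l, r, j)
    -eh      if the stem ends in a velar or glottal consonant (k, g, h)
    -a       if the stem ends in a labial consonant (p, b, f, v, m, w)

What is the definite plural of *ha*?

haituk

*ha* — last vowel /a/ (an unrounded vowel) → -it → *hait*.
The plural form *hait*: final consonant = /t/, coronal → -uk → *haituk*.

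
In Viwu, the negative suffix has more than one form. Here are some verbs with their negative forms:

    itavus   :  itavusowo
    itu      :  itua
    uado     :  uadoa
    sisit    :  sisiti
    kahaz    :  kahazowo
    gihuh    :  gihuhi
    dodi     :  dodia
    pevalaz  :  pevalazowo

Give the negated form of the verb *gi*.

Looking at the final sound of each stem: -owo when the stem ends in a sibilant (*itavus*, *kahaz*, *pevalaz*); -i when the stem ends in a non-sibilant consonant (*sisit*, *gihuh*); -a when the stem ends in a vowel (*itu*, *uado*, *dodi*).
*gi*: final sound = /i/, a vowel → -a → *gia*.

gia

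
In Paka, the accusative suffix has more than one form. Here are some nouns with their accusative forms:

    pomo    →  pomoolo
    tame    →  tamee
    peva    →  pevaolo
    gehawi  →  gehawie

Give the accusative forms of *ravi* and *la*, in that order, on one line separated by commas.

ravie, laolo

Looking at the last vowel of each stem: -e when the last vowel of the stem is a front vowel (*tame*, *gehawi*); -olo when the last vowel of the stem is a back vowel (*pomo*, *peva*).
*ravi* — last vowel /i/ (a front vowel) → -e → *ravie*.
*la*: last vowel = /a/, a back vowel → -olo → *laolo*.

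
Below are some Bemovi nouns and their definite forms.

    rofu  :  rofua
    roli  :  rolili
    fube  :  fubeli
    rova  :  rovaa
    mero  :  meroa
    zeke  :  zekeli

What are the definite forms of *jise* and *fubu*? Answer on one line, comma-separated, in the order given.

The suffix is conditioned by the last vowel: -li when the last vowel of the stem is a front vowel (*roli*, *fube*, *zeke*); -a when the last vowel of the stem is a back vowel (*rofu*, *rova*, *mero*).
*jise*: last vowel = /e/, a front vowel → -li → *jiseli*.
The last vowel of *fubu* is /u/, which is a back vowel, so the suffix is -a, giving *fubua*.

jiseli, fubua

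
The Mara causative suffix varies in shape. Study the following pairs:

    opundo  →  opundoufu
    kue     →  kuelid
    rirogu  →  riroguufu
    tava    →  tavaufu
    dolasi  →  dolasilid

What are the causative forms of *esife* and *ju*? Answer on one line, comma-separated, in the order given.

The suffix is conditioned by the last vowel: -lid when the last vowel of the stem is a front vowel (*kue*, *dolasi*); -ufu when the last vowel of the stem is a back vowel (*opundo*, *rirogu*, *tava*).
*esife*: last vowel = /e/, a front vowel → -lid → *esifelid*.
Since the last vowel of *ju* is /u/ (a back vowel), it takes -ufu, giving *juufu*.

esifelid, juufu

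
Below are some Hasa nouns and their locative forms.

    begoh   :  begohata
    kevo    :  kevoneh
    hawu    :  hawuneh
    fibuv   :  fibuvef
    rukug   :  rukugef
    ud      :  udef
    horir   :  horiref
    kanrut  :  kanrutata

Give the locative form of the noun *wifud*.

The suffix is conditioned by the final sound: -ata when the stem ends in a voiceless consonant (*begoh*, *kanrut*); -ef when the stem ends in a voiced consonant (*fibuv*, *rukug*, *ud*, *horir*); -neh when the stem ends in a vowel (*kevo*, *hawu*).
*wifud* — final sound /d/ (a voiced consonant) → -ef → *wifudef*.

wifudef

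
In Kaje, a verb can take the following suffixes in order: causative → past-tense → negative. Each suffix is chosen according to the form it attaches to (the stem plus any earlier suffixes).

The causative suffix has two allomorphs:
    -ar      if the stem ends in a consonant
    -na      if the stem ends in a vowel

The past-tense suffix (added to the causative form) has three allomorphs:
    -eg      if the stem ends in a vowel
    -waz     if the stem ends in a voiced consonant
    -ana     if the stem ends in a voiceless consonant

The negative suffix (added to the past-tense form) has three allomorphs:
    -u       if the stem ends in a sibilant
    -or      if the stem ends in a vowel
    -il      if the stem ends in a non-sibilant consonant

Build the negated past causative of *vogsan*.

vogsanarwazu

*vogsan*: final sound = /n/, a consonant → -ar → *vogsanar*.
The causative form *vogsanar* — final sound /r/ (a voiced consonant) → -waz → *vogsanarwaz*.
The past-tense form *vogsanarwaz* — final sound /z/ (a sibilant) → -u → *vogsanarwazu*.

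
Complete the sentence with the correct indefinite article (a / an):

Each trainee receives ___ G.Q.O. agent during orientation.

The indefinite article is chosen by the initial *sound* of the following word, not its spelling.
The initialism *G.Q.O.* is read letter by letter; the first letter, G, is pronounced /dʒiː/, which begins with a consonant sound.
So the article is *a*: Each trainee receives a G.Q.O. agent during orientation.

a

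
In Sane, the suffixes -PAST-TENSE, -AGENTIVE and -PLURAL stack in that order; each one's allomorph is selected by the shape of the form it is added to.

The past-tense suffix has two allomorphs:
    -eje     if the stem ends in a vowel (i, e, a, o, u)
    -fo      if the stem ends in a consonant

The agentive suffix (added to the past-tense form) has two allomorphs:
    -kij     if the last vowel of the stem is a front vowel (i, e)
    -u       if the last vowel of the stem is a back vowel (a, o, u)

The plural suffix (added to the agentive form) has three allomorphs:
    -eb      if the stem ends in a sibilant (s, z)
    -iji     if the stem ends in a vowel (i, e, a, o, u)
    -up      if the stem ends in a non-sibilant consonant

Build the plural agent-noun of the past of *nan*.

nanfouiji

Since the final sound of *nan* is /n/ (a consonant), it takes -fo, giving *nanfo*.
The last vowel of the past-tense form *nanfo* is /o/, which is a back vowel, so the agentive suffix is -u, giving *nanfou*.
The agentive form *nanfou* — final sound /u/ (a vowel) → -iji → *nanfouiji*.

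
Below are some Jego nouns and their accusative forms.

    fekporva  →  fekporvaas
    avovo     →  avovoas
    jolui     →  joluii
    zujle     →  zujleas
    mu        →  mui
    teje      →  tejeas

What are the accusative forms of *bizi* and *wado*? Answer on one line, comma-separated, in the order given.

bizii, wadoas

Looking at the last vowel of each stem: -i when the last vowel of the stem is a high vowel (*jolui*, *mu*); -as when the last vowel of the stem is a non-high vowel (*fekporva*, *avovo*, *zujle*, *teje*).
Since the last vowel of *bizi* is /i/ (a high vowel), it takes -i, giving *bizii*.
*wado* — last vowel /o/ (a non-high vowel) → -as → *wadoas*.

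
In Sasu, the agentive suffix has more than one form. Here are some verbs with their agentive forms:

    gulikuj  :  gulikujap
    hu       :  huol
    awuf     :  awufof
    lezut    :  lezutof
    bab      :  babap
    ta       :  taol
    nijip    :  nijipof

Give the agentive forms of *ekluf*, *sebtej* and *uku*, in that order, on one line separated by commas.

eklufof, sebtejap, ukuol

The suffix is conditioned by the final sound: -of when the stem ends in a voiceless consonant (*awuf*, *lezut*, *nijip*); -ap when the stem ends in a voiced consonant (*gulikuj*, *bab*); -ol when the stem ends in a vowel (*hu*, *ta*).
*ekluf*: final sound = /f/, a voiceless consonant → -of → *eklufof*.
*sebtej*: final sound = /j/, a voiced consonant → -ap → *sebtejap*.
The final sound of *uku* is /u/, which is a vowel, so the suffix is -ol, giving *ukuol*.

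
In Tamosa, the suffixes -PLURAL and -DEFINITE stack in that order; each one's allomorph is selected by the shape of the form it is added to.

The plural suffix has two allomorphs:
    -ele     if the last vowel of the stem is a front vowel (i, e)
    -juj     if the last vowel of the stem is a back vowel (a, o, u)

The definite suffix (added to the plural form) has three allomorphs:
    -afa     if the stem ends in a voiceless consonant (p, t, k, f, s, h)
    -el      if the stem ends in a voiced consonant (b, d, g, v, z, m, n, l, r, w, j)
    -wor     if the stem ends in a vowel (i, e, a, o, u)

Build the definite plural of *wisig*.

wisigelewor

*wisig* — last vowel /i/ (a front vowel) → -ele → *wisigele*.
The plural form *wisigele*: final sound = /e/, a vowel → -wor → *wisigelewor*.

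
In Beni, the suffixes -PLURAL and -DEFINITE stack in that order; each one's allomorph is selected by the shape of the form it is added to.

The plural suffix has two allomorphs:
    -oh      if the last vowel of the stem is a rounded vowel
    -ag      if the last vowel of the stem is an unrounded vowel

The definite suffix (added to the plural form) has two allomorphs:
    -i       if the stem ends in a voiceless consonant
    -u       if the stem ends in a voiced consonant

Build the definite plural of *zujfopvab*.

zujfopvabagu

*zujfopvab* — last vowel /a/ (an unrounded vowel) → -ag → *zujfopvabag*.
The plural form *zujfopvabag* — final consonant /g/ (voiced) → -u → *zujfopvabagu*.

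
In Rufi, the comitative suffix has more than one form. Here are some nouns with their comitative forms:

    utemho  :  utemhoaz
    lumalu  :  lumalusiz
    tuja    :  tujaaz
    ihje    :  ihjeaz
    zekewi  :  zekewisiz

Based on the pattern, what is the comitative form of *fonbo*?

The suffix is conditioned by the last vowel: -siz when the last vowel of the stem is a high vowel (*lumalu*, *zekewi*); -az when the last vowel of the stem is a non-high vowel (*utemho*, *tuja*, *ihje*).
*fonbo* — last vowel /o/ (a non-high vowel) → -az → *fonboaz*.

fonboaz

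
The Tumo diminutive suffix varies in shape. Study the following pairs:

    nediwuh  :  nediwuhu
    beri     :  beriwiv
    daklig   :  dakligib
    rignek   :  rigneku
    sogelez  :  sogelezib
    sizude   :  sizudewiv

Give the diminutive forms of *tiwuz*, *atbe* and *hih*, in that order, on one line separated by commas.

tiwuzib, atbewiv, hihu

The alternation tracks the final sound of the stem — -u when the stem ends in a voiceless consonant (*nediwuh*, *rignek*); -ib when the stem ends in a voiced consonant (*daklig*, *sogelez*); -wiv when the stem ends in a vowel (*beri*, *sizude*).
*tiwuz*: final sound = /z/, a voiced consonant → -ib → *tiwuzib*.
*atbe*: final sound = /e/, a vowel → -wiv → *atbewiv*.
*hih* — final sound /h/ (a voiceless consonant) → -u → *hihu*.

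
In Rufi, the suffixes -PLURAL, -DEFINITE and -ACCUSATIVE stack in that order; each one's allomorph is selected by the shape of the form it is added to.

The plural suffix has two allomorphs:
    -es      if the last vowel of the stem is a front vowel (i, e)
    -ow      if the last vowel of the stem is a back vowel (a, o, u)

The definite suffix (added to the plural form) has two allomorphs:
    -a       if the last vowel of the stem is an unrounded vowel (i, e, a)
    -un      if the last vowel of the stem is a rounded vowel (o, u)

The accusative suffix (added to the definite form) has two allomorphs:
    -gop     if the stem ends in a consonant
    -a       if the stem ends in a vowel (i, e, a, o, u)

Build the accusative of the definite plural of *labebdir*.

labebdiresaa

*labebdir* — last vowel /i/ (a front vowel) → -es → *labebdires*.
Since the last vowel of the plural form *labebdires* is /e/ (an unrounded vowel), it takes -a, giving *labebdiresa*.
Since the final sound of the definite form *labebdiresa* is /a/ (a vowel), it takes -a, giving *labebdiresaa*.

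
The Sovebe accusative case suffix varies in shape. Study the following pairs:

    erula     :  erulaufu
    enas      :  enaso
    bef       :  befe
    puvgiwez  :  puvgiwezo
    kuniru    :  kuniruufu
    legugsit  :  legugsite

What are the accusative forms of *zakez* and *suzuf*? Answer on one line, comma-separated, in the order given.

zakezo, suzufe

The suffix is conditioned by the final sound: -o when the stem ends in a sibilant (*enas*, *puvgiwez*); -e when the stem ends in a non-sibilant consonant (*bef*, *legugsit*); -ufu when the stem ends in a vowel (*erula*, *kuniru*).
Since the final sound of *zakez* is /z/ (a sibilant), it takes -o, giving *zakezo*.
*suzuf* — final sound /f/ (a non-sibilant consonant) → -e → *suzufe*.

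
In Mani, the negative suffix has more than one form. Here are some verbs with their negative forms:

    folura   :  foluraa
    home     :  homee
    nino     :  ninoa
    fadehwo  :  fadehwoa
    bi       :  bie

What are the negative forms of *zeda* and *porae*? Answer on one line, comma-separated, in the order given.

The alternation tracks the last vowel of the stem — -e when the last vowel of the stem is a front vowel (*home*, *bi*); -a when the last vowel of the stem is a back vowel (*folura*, *nino*, *fadehwo*).
*zeda*: last vowel = /a/, a back vowel → -a → *zedaa*.
*porae* — last vowel /e/ (a front vowel) → -e → *poraee*.

zedaa, poraee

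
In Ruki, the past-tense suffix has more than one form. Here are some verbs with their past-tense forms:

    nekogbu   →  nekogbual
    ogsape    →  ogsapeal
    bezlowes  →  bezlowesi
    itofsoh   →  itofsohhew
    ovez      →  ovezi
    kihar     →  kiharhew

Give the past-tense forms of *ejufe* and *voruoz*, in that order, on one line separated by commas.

The suffix is conditioned by the final sound: -i when the stem ends in a sibilant (*bezlowes*, *ovez*); -hew when the stem ends in a non-sibilant consonant (*itofsoh*, *kihar*); -al when the stem ends in a vowel (*nekogbu*, *ogsape*).
Since the final sound of *ejufe* is /e/ (a vowel), it takes -al, giving *ejufeal*.
*voruoz* — final sound /z/ (a sibilant) → -i → *voruozi*.

ejufeal, voruozi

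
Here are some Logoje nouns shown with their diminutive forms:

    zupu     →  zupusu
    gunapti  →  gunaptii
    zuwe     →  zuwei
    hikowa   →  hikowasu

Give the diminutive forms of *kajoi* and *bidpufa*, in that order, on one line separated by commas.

The alternation tracks the last vowel of the stem — -i when the last vowel of the stem is a front vowel (*gunapti*, *zuwe*); -su when the last vowel of the stem is a back vowel (*zupu*, *hikowa*).
*kajoi* — last vowel /i/ (a front vowel) → -i → *kajoii*.
The last vowel of *bidpufa* is /a/, which is a back vowel, so the suffix is -su, giving *bidpufasu*.

kajoii, bidpufasu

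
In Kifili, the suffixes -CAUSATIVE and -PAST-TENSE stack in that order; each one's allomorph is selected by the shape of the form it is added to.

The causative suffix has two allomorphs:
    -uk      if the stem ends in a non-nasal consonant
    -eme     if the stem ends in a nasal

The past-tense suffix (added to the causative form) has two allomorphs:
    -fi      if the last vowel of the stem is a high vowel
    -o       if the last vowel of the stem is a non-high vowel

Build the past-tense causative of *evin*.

evinemeo

*evin* — final consonant /n/ (a nasal) → -eme → *evineme*.
The last vowel of the causative form *evineme* is /e/, which is a non-high vowel, so the past-tense suffix is -o, giving *evinemeo*.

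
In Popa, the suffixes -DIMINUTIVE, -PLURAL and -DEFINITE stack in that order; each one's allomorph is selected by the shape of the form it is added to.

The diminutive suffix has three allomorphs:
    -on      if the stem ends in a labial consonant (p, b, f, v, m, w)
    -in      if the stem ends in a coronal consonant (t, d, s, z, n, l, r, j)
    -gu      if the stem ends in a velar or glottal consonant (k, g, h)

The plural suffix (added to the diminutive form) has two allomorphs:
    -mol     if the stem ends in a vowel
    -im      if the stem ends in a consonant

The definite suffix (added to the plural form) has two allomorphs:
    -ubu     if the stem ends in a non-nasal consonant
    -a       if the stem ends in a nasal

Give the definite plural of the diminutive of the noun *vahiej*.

*vahiej* — final consonant /j/ (coronal) → -in → *vahiejin*.
The diminutive form *vahiejin* — final sound /n/ (a consonant) → -im → *vahiejinim*.
The plural form *vahiejinim* — final consonant /m/ (a nasal) → -a → *vahiejinima*.

vahiejinima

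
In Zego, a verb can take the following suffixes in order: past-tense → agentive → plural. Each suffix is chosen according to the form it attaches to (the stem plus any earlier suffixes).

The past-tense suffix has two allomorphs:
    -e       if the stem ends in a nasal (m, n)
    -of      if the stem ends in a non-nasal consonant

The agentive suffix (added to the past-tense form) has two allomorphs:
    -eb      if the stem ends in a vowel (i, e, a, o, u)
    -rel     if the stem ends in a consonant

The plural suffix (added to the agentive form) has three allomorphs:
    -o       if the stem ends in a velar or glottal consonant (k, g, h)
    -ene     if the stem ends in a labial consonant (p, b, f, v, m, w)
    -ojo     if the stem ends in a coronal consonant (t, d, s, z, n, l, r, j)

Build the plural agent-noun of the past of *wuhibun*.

wuhibuneebene

Since the final consonant of *wuhibun* is /n/ (a nasal), it takes -e, giving *wuhibune*.
The past-tense form *wuhibune*: final sound = /e/, a vowel → -eb → *wuhibuneeb*.
Since the final consonant of the agentive form *wuhibuneeb* is /b/ (labial), it takes -ene, giving *wuhibuneebene*.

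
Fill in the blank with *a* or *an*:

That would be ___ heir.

an

The indefinite article is chosen by the initial *sound* of the following word, not its spelling.
*heir* begins with the sound /ɛ/ (silent h) — a vowel sound.
So the article is *an*: That would be an heir.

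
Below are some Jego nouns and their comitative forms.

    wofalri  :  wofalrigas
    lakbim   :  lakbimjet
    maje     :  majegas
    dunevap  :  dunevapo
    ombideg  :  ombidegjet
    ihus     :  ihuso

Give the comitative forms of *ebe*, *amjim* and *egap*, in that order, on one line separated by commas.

ebegas, amjimjet, egapo

The alternation tracks the final sound of the stem — -o when the stem ends in a voiceless consonant (*dunevap*, *ihus*); -jet when the stem ends in a voiced consonant (*lakbim*, *ombideg*); -gas when the stem ends in a vowel (*wofalri*, *maje*).
Since the final sound of *ebe* is /e/ (a vowel), it takes -gas, giving *ebegas*.
*amjim* — final sound /m/ (a voiced consonant) → -jet → *amjimjet*.
*egap*: final sound = /p/, a voiceless consonant → -o → *egapo*.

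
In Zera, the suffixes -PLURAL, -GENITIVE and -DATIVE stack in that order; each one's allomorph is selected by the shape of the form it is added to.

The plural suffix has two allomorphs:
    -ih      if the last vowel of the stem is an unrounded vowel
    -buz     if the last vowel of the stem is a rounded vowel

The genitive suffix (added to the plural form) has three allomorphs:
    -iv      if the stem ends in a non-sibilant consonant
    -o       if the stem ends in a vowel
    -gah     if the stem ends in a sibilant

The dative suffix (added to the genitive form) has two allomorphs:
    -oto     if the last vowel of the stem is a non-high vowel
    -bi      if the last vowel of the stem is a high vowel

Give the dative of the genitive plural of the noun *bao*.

baobuzgahoto

*bao*: last vowel = /o/, a rounded vowel → -buz → *baobuz*.
The plural form *baobuz*: final sound = /z/, a sibilant → -gah → *baobuzgah*.
The last vowel of the genitive form *baobuzgah* is /a/, which is a non-high vowel, so the dative suffix is -oto, giving *baobuzgahoto*.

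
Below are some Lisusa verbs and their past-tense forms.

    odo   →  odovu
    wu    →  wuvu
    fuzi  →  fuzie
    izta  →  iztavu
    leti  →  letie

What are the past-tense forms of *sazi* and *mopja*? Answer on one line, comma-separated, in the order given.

The suffix is conditioned by the last vowel: -e when the last vowel of the stem is a front vowel (*fuzi*, *leti*); -vu when the last vowel of the stem is a back vowel (*odo*, *wu*, *izta*).
*sazi* — last vowel /i/ (a front vowel) → -e → *sazie*.
*mopja*: last vowel = /a/, a back vowel → -vu → *mopjavu*.

sazie, mopjavu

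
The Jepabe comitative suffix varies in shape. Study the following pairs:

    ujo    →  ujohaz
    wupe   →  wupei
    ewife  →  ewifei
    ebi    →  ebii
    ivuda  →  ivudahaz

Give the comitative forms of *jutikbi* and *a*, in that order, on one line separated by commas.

jutikbii, ahaz

Looking at the last vowel of each stem: -i when the last vowel of the stem is a front vowel (*wupe*, *ewife*, *ebi*); -haz when the last vowel of the stem is a back vowel (*ujo*, *ivuda*).
*jutikbi*: last vowel = /i/, a front vowel → -i → *jutikbii*.
The last vowel of *a* is /a/, which is a back vowel, so the suffix is -haz, giving *ahaz*.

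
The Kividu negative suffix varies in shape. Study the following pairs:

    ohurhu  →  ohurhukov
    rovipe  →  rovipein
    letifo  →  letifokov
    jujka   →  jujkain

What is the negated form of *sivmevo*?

sivmevokov

The pattern is rounding harmony: -kov when the last vowel of the stem is a rounded vowel (*ohurhu*, *letifo*); -in when the last vowel of the stem is an unrounded vowel (*rovipe*, *jujka*).
*sivmevo*: last vowel = /o/, a rounded vowel → -kov → *sivmevokov*.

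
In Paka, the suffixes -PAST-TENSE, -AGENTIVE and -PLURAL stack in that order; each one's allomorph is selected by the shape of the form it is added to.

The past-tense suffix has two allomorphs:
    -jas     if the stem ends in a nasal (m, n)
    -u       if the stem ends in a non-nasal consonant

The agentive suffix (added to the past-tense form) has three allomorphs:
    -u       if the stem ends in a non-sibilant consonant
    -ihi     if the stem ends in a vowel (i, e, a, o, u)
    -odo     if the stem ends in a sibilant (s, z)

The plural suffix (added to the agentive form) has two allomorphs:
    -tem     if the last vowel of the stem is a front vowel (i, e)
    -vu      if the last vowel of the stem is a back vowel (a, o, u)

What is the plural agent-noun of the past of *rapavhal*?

rapavhaluihitem

The final consonant of *rapavhal* is /l/, which is non-nasal, so the past-tense suffix is -u, giving *rapavhalu*.
Since the final sound of the past-tense form *rapavhalu* is /u/ (a vowel), it takes -ihi, giving *rapavhaluihi*.
The agentive form *rapavhaluihi* — last vowel /i/ (a front vowel) → -tem → *rapavhaluihitem*.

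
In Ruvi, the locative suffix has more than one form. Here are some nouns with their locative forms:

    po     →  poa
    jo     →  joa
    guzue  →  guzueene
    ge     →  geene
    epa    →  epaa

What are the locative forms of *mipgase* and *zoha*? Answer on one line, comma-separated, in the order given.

The alternation tracks the last vowel of the stem — -ene when the last vowel of the stem is a front vowel (*guzue*, *ge*); -a when the last vowel of the stem is a back vowel (*po*, *jo*, *epa*).
The last vowel of *mipgase* is /e/, which is a front vowel, so the suffix is -ene, giving *mipgaseene*.
The last vowel of *zoha* is /a/, which is a back vowel, so the suffix is -a, giving *zohaa*.

mipgaseene, zohaa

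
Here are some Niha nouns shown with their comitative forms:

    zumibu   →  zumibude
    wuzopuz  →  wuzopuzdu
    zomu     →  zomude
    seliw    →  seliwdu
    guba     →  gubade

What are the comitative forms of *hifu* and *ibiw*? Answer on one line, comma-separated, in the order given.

The suffix is conditioned by the final sound: -du when the stem ends in a consonant (*wuzopuz*, *seliw*); -de when the stem ends in a vowel (*zumibu*, *zomu*, *guba*).
*hifu*: final sound = /u/, a vowel → -de → *hifude*.
*ibiw*: final sound = /w/, a consonant → -du → *ibiwdu*.

hifude, ibiwdu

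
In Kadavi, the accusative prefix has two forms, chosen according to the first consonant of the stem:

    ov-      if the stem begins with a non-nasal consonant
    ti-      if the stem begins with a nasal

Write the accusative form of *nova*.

Since the first consonant of *nova* is /n/ (a nasal), it takes ti-, giving *tinova*.

tinova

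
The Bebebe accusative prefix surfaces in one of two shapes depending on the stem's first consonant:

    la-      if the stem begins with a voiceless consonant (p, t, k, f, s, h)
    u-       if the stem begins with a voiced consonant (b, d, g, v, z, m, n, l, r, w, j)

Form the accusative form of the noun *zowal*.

uzowal

*zowal*: first consonant = /z/, voiced → u- → *uzowal*.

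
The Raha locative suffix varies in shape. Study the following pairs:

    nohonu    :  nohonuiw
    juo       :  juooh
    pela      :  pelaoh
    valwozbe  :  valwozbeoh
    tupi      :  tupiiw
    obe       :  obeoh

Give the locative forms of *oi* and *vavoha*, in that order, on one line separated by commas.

oiiw, vavohaoh

Looking at the last vowel of each stem: -iw when the last vowel of the stem is a high vowel (*nohonu*, *tupi*); -oh when the last vowel of the stem is a non-high vowel (*juo*, *pela*, *valwozbe*, *obe*).
*oi*: last vowel = /i/, a high vowel → -iw → *oiiw*.
*vavoha* — last vowel /a/ (a non-high vowel) → -oh → *vavohaoh*.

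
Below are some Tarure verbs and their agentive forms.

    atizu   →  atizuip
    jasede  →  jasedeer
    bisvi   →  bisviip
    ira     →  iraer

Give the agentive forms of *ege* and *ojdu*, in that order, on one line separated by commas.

The alternation tracks the last vowel of the stem — -ip when the last vowel of the stem is a high vowel (*atizu*, *bisvi*); -er when the last vowel of the stem is a non-high vowel (*jasede*, *ira*).
The last vowel of *ege* is /e/, which is a non-high vowel, so the suffix is -er, giving *egeer*.
*ojdu* — last vowel /u/ (a high vowel) → -ip → *ojduip*.

egeer, ojduip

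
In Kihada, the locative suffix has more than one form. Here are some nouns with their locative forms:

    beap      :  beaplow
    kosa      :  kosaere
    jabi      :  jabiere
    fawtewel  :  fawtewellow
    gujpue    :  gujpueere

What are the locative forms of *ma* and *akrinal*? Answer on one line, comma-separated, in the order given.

maere, akrinallow

The pattern is consonant vs. vowel: -low when the stem ends in a consonant (*beap*, *fawtewel*); -ere when the stem ends in a vowel (*kosa*, *jabi*, *gujpue*).
Since the final sound of *ma* is /a/ (a vowel), it takes -ere, giving *maere*.
*akrinal* — final sound /l/ (a consonant) → -low → *akrinallow*.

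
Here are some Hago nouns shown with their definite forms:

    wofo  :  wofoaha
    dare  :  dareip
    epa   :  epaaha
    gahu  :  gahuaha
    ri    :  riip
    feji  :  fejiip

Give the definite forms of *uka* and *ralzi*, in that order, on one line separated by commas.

The suffix is conditioned by the last vowel: -ip when the last vowel of the stem is a front vowel (*dare*, *ri*, *feji*); -aha when the last vowel of the stem is a back vowel (*wofo*, *epa*, *gahu*).
*uka*: last vowel = /a/, a back vowel → -aha → *ukaaha*.
*ralzi* — last vowel /i/ (a front vowel) → -ip → *ralziip*.

ukaaha, ralziip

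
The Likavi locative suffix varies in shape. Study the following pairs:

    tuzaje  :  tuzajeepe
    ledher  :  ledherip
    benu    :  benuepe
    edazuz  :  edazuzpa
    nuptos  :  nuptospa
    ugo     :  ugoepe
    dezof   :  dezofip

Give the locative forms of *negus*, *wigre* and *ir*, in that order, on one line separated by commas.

The alternation tracks the final sound of the stem — -pa when the stem ends in a sibilant (*edazuz*, *nuptos*); -ip when the stem ends in a non-sibilant consonant (*ledher*, *dezof*); -epe when the stem ends in a vowel (*tuzaje*, *benu*, *ugo*).
Since the final sound of *negus* is /s/ (a sibilant), it takes -pa, giving *neguspa*.
The final sound of *wigre* is /e/, which is a vowel, so the suffix is -epe, giving *wigreepe*.
*ir*: final sound = /r/, a non-sibilant consonant → -ip → *irip*.

neguspa, wigreepe, irip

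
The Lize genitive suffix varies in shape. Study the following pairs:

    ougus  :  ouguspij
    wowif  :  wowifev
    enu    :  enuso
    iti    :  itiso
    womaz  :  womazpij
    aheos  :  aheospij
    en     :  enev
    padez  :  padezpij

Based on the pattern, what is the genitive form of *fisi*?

fisiso

Looking at the final sound of each stem: -pij when the stem ends in a sibilant (*ougus*, *womaz*, *aheos*, *padez*); -ev when the stem ends in a non-sibilant consonant (*wowif*, *en*); -so when the stem ends in a vowel (*enu*, *iti*).
*fisi*: final sound = /i/, a vowel → -so → *fisiso*.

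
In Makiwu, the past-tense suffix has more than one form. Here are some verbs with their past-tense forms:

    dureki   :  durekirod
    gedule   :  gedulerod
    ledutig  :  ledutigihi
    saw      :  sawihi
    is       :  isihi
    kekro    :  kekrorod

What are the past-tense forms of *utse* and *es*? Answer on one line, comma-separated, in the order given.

Looking at the final sound of each stem: -ihi when the stem ends in a consonant (*ledutig*, *saw*, *is*); -rod when the stem ends in a vowel (*dureki*, *gedule*, *kekro*).
*utse*: final sound = /e/, a vowel → -rod → *utserod*.
Since the final sound of *es* is /s/ (a consonant), it takes -ihi, giving *esihi*.

utserod, esihi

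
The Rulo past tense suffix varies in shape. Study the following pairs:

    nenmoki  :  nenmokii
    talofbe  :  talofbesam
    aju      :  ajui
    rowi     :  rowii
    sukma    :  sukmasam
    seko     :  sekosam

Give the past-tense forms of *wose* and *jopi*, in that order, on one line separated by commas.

wosesam, jopii

The pattern is height harmony: -i when the last vowel of the stem is a high vowel (*nenmoki*, *aju*, *rowi*); -sam when the last vowel of the stem is a non-high vowel (*talofbe*, *sukma*, *seko*).
*wose* — last vowel /e/ (a non-high vowel) → -sam → *wosesam*.
Since the last vowel of *jopi* is /i/ (a high vowel), it takes -i, giving *jopii*.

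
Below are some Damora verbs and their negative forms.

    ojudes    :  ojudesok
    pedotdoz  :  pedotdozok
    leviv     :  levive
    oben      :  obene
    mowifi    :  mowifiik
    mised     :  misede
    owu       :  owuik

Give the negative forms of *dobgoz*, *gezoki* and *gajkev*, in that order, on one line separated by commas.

dobgozok, gezokiik, gajkeve

The alternation tracks the final sound of the stem — -ok when the stem ends in a sibilant (*ojudes*, *pedotdoz*); -e when the stem ends in a non-sibilant consonant (*leviv*, *oben*, *mised*); -ik when the stem ends in a vowel (*mowifi*, *owu*).
Since the final sound of *dobgoz* is /z/ (a sibilant), it takes -ok, giving *dobgozok*.
The final sound of *gezoki* is /i/, which is a vowel, so the suffix is -ik, giving *gezokiik*.
Since the final sound of *gajkev* is /v/ (a non-sibilant consonant), it takes -e, giving *gajkeve*.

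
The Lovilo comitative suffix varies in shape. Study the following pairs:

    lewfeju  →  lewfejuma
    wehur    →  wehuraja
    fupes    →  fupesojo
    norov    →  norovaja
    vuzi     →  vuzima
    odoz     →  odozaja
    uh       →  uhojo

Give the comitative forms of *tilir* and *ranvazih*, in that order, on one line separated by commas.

Looking at the final sound of each stem: -ojo when the stem ends in a voiceless consonant (*fupes*, *uh*); -aja when the stem ends in a voiced consonant (*wehur*, *norov*, *odoz*); -ma when the stem ends in a vowel (*lewfeju*, *vuzi*).
The final sound of *tilir* is /r/, which is a voiced consonant, so the suffix is -aja, giving *tiliraja*.
*ranvazih* — final sound /h/ (a voiceless consonant) → -ojo → *ranvazihojo*.

tiliraja, ranvazihojo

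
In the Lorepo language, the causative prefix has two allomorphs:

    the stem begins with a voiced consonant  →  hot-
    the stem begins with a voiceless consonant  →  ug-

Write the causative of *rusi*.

The first consonant of *rusi* is /r/, which is voiced, so the prefix is hot-, giving *hotrusi*.

hotrusi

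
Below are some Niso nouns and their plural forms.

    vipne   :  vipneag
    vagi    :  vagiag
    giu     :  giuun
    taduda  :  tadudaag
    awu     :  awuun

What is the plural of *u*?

uun

The suffix is conditioned by the last vowel: -un when the last vowel of the stem is a rounded vowel (*giu*, *awu*); -ag when the last vowel of the stem is an unrounded vowel (*vipne*, *vagi*, *taduda*).
The last vowel of *u* is /u/, which is a rounded vowel, so the suffix is -un, giving *uun*.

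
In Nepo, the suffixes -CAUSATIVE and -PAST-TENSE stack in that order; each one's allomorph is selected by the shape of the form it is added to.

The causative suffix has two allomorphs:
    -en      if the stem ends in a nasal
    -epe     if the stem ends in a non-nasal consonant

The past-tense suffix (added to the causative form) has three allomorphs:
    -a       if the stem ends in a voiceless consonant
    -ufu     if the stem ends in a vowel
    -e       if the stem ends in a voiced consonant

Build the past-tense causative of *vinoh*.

vinohepeufu

*vinoh*: final consonant = /h/, non-nasal → -epe → *vinohepe*.
Since the final sound of the causative form *vinohepe* is /e/ (a vowel), it takes -ufu, giving *vinohepeufu*.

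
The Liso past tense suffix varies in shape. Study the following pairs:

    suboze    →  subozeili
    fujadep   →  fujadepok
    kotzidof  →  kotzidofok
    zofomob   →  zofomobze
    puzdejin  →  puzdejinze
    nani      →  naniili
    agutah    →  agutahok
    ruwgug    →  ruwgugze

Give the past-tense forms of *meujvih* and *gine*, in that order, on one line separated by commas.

The alternation tracks the final sound of the stem — -ok when the stem ends in a voiceless consonant (*fujadep*, *kotzidof*, *agutah*); -ze when the stem ends in a voiced consonant (*zofomob*, *puzdejin*, *ruwgug*); -ili when the stem ends in a vowel (*suboze*, *nani*).
The final sound of *meujvih* is /h/, which is a voiceless consonant, so the suffix is -ok, giving *meujvihok*.
*gine*: final sound = /e/, a vowel → -ili → *gineili*.

meujvihok, gineili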